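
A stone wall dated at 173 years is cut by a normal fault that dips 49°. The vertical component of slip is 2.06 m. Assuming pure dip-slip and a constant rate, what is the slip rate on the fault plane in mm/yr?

15.8 mm/yr

dip-slip = throw / sin(dip) = 2.06 m / sin(49°) = 2.730 m
rate = 2.730 m / 173 years = 0.0158 m/yr = 15.8 mm/yr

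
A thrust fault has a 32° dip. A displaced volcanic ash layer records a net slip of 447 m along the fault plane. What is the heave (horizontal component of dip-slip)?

379 m

heave = dip-slip × cos(dip) = 447 m × cos(32°) = 379 m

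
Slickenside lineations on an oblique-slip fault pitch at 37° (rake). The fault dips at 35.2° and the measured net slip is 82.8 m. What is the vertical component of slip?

28.7 m

dip-slip = net slip × sin(rake) = 82.8 m × sin(37°) = 49.83 m
throw = dip-slip × sin(dip) = 49.83 × sin(35.2°) = 28.7 m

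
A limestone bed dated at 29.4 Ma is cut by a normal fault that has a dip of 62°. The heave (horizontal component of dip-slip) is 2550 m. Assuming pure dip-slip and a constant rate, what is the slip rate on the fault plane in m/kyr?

0.185 m/kyr

dip-slip = heave / cos(dip) = 2550 m / cos(62°) = 5432 m
rate = 5432 m / 29.4 Ma = 0.000185 m/yr = 0.185 m/kyr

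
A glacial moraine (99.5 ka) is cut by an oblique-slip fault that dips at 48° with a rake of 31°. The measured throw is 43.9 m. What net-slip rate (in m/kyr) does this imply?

1.15 m/kyr

dip-slip = throw / sin(dip) = 43.9 / sin(48°) = 59.07 m
net slip = dip-slip / sin(rake) = 59.07 / sin(31°) = 114.7 m
rate = 114.7 m / 99.5 ka = 0.00115 m/yr = 1.15 m/kyr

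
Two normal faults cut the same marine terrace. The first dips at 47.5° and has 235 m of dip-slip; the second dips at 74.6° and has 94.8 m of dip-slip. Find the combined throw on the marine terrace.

throw_A = 235 × sin(47.5°) = 173.3 m
throw_B = 94.8 × sin(74.6°) = 91.40 m
total = 173.3 + 91.40 = 265 m

265 m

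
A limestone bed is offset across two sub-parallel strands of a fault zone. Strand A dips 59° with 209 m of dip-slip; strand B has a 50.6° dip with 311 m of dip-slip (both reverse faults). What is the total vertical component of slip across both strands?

throw_A = 209 × sin(59°) = 179.1 m
throw_B = 311 × sin(50.6°) = 240.3 m
total = 179.1 + 240.3 = 419 m

419 m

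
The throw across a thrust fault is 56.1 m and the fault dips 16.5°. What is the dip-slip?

dip-slip = throw / sin(dip) = 56.1 / sin(16.5°) = 198 m

198 m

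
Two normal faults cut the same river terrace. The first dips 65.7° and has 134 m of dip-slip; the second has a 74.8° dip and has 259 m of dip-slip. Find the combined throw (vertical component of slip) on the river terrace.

372 m

throw_A = 134 × sin(65.7°) = 122.1 m
throw_B = 259 × sin(74.8°) = 249.9 m
total = 122.1 + 249.9 = 372 m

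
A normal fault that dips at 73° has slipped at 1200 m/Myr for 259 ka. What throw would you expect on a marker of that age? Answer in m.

297 m

dip-slip = rate × time = 1200 m/Myr × 259 ka = 310.8 m
throw = dip-slip × sin(dip) = 310.8 × sin(73°) = 297 m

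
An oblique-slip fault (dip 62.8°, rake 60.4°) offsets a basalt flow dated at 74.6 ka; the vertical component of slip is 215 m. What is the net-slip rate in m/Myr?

dip-slip = throw / sin(dip) = 215 / sin(62.8°) = 241.7 m
net slip = dip-slip / sin(rake) = 241.7 / sin(60.4°) = 278 m
rate = 278 m / 74.6 ka = 0.00373 m/yr = 3730 m/Myr

3730 m/Myr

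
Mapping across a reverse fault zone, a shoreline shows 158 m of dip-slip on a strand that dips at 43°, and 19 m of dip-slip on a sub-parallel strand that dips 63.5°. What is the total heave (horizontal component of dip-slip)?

heave_A = 158 × cos(43°) = 115.6 m
heave_B = 19 × cos(63.5°) = 8.478 m
total = 115.6 + 8.478 = 124 m

124 m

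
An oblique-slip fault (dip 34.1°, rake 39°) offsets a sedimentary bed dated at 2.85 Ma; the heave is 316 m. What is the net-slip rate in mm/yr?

0.213 mm/yr

dip-slip = heave / cos(dip) = 316 / cos(34.1°) = 381.6 m
net slip = dip-slip / sin(rake) = 381.6 / sin(39°) = 606.4 m
rate = 606.4 m / 2.85 Ma = 0.000213 m/yr = 0.213 mm/yr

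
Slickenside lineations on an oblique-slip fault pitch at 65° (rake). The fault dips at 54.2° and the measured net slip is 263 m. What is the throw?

dip-slip = net slip × sin(rake) = 263 m × sin(65°) = 238.4 m
throw = dip-slip × sin(dip) = 238.4 × sin(54.2°) = 193 m

193 m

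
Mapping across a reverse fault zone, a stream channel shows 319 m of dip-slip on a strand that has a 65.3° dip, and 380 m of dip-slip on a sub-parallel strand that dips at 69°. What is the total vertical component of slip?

645 m

throw_A = 319 × sin(65.3°) = 289.8 m
throw_B = 380 × sin(69°) = 354.8 m
total = 289.8 + 354.8 = 645 m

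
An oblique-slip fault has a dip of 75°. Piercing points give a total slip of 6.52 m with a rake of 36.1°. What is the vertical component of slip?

3.71 m

dip-slip = net slip × sin(rake) = 6.52 m × sin(36.1°) = 3.842 m
throw = dip-slip × sin(dip) = 3.842 × sin(75°) = 3.71 m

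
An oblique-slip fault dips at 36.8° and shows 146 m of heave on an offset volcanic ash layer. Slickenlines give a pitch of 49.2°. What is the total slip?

dip-slip = heave / cos(dip) = 146 / cos(36.8°) = 182.3 m
net slip = dip-slip / sin(rake) = 182.3 / sin(49.2°) = 241 m

241 m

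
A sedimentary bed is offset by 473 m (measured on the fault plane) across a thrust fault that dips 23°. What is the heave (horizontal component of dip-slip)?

heave = dip-slip × cos(dip) = 473 m × cos(23°) = 435 m

435 m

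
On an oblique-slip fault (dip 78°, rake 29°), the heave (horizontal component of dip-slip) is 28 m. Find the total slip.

278 m

dip-slip = heave / cos(dip) = 28 / cos(78°) = 134.7 m
net slip = dip-slip / sin(rake) = 134.7 / sin(29°) = 278 m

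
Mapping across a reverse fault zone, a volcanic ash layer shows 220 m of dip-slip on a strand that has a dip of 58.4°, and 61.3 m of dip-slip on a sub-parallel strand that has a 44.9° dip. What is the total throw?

throw_A = 220 × sin(58.4°) = 187.4 m
throw_B = 61.3 × sin(44.9°) = 43.27 m
total = 187.4 + 43.27 = 231 m

231 m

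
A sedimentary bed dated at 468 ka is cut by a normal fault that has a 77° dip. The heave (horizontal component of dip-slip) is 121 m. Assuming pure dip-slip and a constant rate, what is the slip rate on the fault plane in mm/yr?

1.15 mm/yr

dip-slip = heave / cos(dip) = 121 m / cos(77°) = 537.9 m
rate = 537.9 m / 468 ka = 0.00115 m/yr = 1.15 mm/yr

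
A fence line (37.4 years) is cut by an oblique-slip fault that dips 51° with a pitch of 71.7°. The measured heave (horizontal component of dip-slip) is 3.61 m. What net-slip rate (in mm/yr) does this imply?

dip-slip = heave / cos(dip) = 3.61 / cos(51°) = 5.736 m
net slip = dip-slip / sin(rake) = 5.736 / sin(71.7°) = 6.042 m
rate = 6.042 m / 37.4 years = 0.162 m/yr = 162 mm/yr

162 mm/yr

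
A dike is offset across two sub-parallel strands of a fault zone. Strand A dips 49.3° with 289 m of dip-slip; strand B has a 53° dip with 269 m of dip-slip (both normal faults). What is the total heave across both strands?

heave_A = 289 × cos(49.3°) = 188.5 m
heave_B = 269 × cos(53°) = 161.9 m
total = 188.5 + 161.9 = 350 m

350 m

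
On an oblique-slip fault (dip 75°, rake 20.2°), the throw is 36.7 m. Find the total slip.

110 m

dip-slip = throw / sin(dip) = 36.7 / sin(75°) = 37.99 m
net slip = dip-slip / sin(rake) = 37.99 / sin(20.2°) = 110 m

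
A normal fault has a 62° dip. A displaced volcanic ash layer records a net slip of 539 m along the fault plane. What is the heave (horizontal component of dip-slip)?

253 m

heave = dip-slip × cos(dip) = 539 m × cos(62°) = 253 m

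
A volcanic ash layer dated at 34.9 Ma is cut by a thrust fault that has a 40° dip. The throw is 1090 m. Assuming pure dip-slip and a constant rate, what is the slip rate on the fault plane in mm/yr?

0.0486 mm/yr

dip-slip = throw / sin(dip) = 1090 m / sin(40°) = 1696 m
rate = 1696 m / 34.9 Ma = 0.0000486 m/yr = 0.0486 mm/yr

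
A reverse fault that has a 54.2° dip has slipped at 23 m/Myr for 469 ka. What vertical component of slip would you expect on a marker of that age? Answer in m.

dip-slip = rate × time = 23 m/Myr × 469 ka = 10.79 m
throw = dip-slip × sin(dip) = 10.79 × sin(54.2°) = 8.75 m

8.75 m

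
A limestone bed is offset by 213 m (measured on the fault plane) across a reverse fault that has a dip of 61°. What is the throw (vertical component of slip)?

186 m

throw = dip-slip × sin(dip) = 213 m × sin(61°) = 186 m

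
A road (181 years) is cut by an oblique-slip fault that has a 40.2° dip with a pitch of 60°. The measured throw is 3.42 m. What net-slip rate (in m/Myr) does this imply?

dip-slip = throw / sin(dip) = 3.42 / sin(40.2°) = 5.299 m
net slip = dip-slip / sin(rake) = 5.299 / sin(60°) = 6.118 m
rate = 6.118 m / 181 years = 0.0338 m/yr = 33800 m/Myr

33800 m/Myr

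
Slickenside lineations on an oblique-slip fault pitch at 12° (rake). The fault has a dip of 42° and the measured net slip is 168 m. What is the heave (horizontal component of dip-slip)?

dip-slip = net slip × sin(rake) = 168 m × sin(12°) = 34.93 m
heave = dip-slip × cos(dip) = 34.93 × cos(42°) = 26 m

26 m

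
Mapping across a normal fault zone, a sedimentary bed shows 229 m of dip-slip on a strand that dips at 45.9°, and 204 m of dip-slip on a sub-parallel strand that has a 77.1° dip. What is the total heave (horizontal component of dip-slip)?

205 m

heave_A = 229 × cos(45.9°) = 159.4 m
heave_B = 204 × cos(77.1°) = 45.54 m
total = 159.4 + 45.54 = 205 m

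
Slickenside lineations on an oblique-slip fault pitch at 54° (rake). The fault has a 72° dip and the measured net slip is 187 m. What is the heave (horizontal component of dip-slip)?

46.8 m

dip-slip = net slip × sin(rake) = 187 m × sin(54°) = 151.3 m
heave = dip-slip × cos(dip) = 151.3 × cos(72°) = 46.8 m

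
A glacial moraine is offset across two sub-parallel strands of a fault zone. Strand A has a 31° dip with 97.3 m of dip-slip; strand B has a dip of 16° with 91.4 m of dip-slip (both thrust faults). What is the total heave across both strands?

171 m

heave_A = 97.3 × cos(31°) = 83.40 m
heave_B = 91.4 × cos(16°) = 87.86 m
total = 83.40 + 87.86 = 171 m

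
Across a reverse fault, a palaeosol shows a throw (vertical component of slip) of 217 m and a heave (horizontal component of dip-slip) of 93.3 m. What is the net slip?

236 m

net slip = √(throw² + heave²) = √(217² + 93.3²) = 236 m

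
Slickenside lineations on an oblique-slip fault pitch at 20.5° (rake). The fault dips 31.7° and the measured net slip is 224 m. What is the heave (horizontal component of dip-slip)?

dip-slip = net slip × sin(rake) = 224 m × sin(20.5°) = 78.45 m
heave = dip-slip × cos(dip) = 78.45 × cos(31.7°) = 66.7 m

66.7 m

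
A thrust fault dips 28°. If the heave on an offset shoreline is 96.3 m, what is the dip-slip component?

dip-slip = heave / cos(dip) = 96.3 / cos(28°) = 109 m

109 m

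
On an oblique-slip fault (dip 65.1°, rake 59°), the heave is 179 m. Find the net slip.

dip-slip = heave / cos(dip) = 179 / cos(65.1°) = 425.1 m
net slip = dip-slip / sin(rake) = 425.1 / sin(59°) = 496 m

496 m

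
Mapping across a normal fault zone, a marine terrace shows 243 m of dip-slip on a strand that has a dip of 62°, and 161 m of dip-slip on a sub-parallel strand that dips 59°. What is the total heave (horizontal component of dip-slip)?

197 m

heave_A = 243 × cos(62°) = 114.1 m
heave_B = 161 × cos(59°) = 82.92 m
total = 114.1 + 82.92 = 197 m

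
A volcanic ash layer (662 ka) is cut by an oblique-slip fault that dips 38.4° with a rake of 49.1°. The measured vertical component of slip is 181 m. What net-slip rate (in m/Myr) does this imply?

dip-slip = throw / sin(dip) = 181 / sin(38.4°) = 291.4 m
net slip = dip-slip / sin(rake) = 291.4 / sin(49.1°) = 385.5 m
rate = 385.5 m / 662 ka = 0.000582 m/yr = 582 m/Myr

582 m/Myr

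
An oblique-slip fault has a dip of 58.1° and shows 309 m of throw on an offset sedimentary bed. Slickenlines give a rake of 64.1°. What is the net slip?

dip-slip = throw / sin(dip) = 309 / sin(58.1°) = 364 m
net slip = dip-slip / sin(rake) = 364 / sin(64.1°) = 405 m

405 m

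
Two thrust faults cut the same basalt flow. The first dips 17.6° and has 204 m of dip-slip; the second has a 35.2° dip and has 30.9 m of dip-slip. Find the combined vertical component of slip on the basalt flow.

throw_A = 204 × sin(17.6°) = 61.68 m
throw_B = 30.9 × sin(35.2°) = 17.81 m
total = 61.68 + 17.81 = 79.5 m

79.5 m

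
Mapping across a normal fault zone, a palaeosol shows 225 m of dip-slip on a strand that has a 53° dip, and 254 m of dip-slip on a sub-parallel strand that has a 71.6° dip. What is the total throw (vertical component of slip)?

421 m

throw_A = 225 × sin(53°) = 179.7 m
throw_B = 254 × sin(71.6°) = 241 m
total = 179.7 + 241 = 421 m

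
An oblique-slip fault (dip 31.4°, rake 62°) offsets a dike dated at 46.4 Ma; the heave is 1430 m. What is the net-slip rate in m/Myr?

dip-slip = heave / cos(dip) = 1430 / cos(31.4°) = 1675 m
net slip = dip-slip / sin(rake) = 1675 / sin(62°) = 1897 m
rate = 1897 m / 46.4 Ma = 0.0000409 m/yr = 40.9 m/Myr

40.9 m/Myr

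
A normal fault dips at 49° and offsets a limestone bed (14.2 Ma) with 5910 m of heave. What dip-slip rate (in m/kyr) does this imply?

0.634 m/kyr

dip-slip = heave / cos(dip) = 5910 m / cos(49°) = 9008 m
rate = 9008 m / 14.2 Ma = 0.000634 m/yr = 0.634 m/kyr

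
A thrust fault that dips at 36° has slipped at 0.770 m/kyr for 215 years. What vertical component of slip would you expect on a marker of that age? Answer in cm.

dip-slip = rate × time = 0.770 m/kyr × 215 years = 0.1656 m
throw = dip-slip × sin(dip) = 0.1656 × sin(36°) = 0.0973 m = 9.73 cm

9.73 cm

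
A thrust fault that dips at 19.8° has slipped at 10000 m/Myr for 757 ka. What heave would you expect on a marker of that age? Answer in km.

7.12 km

dip-slip = rate × time = 10000 m/Myr × 757 ka = 7570 m
heave = dip-slip × cos(dip) = 7570 × cos(19.8°) = 7120 m = 7.12 km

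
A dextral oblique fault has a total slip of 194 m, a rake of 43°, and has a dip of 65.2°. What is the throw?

120 m

dip-slip = net slip × sin(rake) = 194 m × sin(43°) = 132.3 m
throw = dip-slip × sin(dip) = 132.3 × sin(65.2°) = 120 m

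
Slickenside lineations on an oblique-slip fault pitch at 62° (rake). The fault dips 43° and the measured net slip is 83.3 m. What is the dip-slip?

dip-slip = net slip × sin(rake) = 83.3 m × sin(62°) = 73.5 m

73.5 m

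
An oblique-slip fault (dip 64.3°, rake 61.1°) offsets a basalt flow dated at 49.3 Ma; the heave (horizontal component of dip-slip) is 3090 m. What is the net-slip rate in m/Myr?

165 m/Myr

dip-slip = heave / cos(dip) = 3090 / cos(64.3°) = 7125 m
net slip = dip-slip / sin(rake) = 7125 / sin(61.1°) = 8139 m
rate = 8139 m / 49.3 Ma = 0.000165 m/yr = 165 m/Myr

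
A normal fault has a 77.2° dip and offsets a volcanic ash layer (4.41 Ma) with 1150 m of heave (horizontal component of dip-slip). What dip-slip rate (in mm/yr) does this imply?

1.18 mm/yr

dip-slip = heave / cos(dip) = 1150 m / cos(77.2°) = 5191 m
rate = 5191 m / 4.41 Ma = 0.00118 m/yr = 1.18 mm/yr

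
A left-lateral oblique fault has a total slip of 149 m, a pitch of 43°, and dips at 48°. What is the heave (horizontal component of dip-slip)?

68 m

dip-slip = net slip × sin(rake) = 149 m × sin(43°) = 101.6 m
heave = dip-slip × cos(dip) = 101.6 × cos(48°) = 68 m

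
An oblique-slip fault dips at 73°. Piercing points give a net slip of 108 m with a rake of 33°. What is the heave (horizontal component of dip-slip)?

17.2 m

dip-slip = net slip × sin(rake) = 108 m × sin(33°) = 58.82 m
heave = dip-slip × cos(dip) = 58.82 × cos(73°) = 17.2 m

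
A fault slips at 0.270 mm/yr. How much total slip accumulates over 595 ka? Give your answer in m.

161 m

slip = rate × time = 0.270 mm/yr × 595 ka = 161 m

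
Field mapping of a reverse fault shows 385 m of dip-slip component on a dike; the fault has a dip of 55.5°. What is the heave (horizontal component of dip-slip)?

218 m

heave = dip-slip × cos(dip) = 385 m × cos(55.5°) = 218 m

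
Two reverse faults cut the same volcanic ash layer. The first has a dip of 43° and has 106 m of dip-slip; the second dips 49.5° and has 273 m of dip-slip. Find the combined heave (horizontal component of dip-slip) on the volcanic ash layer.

heave_A = 106 × cos(43°) = 77.52 m
heave_B = 273 × cos(49.5°) = 177.3 m
total = 77.52 + 177.3 = 255 m

255 m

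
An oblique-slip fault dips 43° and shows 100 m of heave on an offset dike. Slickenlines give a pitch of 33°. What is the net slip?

251 m

dip-slip = heave / cos(dip) = 100 / cos(43°) = 136.7 m
net slip = dip-slip / sin(rake) = 136.7 / sin(33°) = 251 m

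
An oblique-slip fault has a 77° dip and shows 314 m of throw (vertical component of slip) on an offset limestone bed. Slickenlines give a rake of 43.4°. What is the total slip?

469 m

dip-slip = throw / sin(dip) = 314 / sin(77°) = 322.3 m
net slip = dip-slip / sin(rake) = 322.3 / sin(43.4°) = 469 m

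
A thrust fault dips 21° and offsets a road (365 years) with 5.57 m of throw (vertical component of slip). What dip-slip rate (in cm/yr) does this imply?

dip-slip = throw / sin(dip) = 5.57 m / sin(21°) = 15.54 m
rate = 15.54 m / 365 years = 0.0426 m/yr = 4.26 cm/yr

4.26 cm/yr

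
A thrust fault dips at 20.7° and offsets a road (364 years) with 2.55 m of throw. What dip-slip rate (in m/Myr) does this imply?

dip-slip = throw / sin(dip) = 2.55 m / sin(20.7°) = 7.214 m
rate = 7.214 m / 364 years = 0.0198 m/yr = 19800 m/Myr

19800 m/Myr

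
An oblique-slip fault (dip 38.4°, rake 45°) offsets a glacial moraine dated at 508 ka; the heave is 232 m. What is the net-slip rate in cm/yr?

0.0824 cm/yr

dip-slip = heave / cos(dip) = 232 / cos(38.4°) = 296 m
net slip = dip-slip / sin(rake) = 296 / sin(45°) = 418.7 m
rate = 418.7 m / 508 ka = 0.000824 m/yr = 0.0824 cm/yr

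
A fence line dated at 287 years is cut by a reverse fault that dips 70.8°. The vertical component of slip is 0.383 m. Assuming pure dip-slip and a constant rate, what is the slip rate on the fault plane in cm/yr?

0.141 cm/yr

dip-slip = throw / sin(dip) = 0.383 m / sin(70.8°) = 0.4056 m
rate = 0.4056 m / 287 years = 0.00141 m/yr = 0.141 cm/yr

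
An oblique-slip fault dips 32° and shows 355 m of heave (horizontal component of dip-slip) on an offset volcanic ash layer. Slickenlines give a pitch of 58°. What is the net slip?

494 m

dip-slip = heave / cos(dip) = 355 / cos(32°) = 418.6 m
net slip = dip-slip / sin(rake) = 418.6 / sin(58°) = 494 m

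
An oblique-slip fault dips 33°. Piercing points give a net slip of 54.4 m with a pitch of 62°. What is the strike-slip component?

strike-slip = net slip × cos(rake) = 54.4 m × cos(62°) = 25.5 m

25.5 m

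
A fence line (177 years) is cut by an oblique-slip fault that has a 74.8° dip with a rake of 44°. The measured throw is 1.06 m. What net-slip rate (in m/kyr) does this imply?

8.93 m/kyr

dip-slip = throw / sin(dip) = 1.06 / sin(74.8°) = 1.098 m
net slip = dip-slip / sin(rake) = 1.098 / sin(44°) = 1.581 m
rate = 1.581 m / 177 years = 0.00893 m/yr = 8.93 m/kyr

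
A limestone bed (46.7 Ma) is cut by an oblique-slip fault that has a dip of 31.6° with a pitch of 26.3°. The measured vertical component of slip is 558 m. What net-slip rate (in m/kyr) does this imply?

0.0515 m/kyr

dip-slip = throw / sin(dip) = 558 / sin(31.6°) = 1065 m
net slip = dip-slip / sin(rake) = 1065 / sin(26.3°) = 2403 m
rate = 2403 m / 46.7 Ma = 0.0000515 m/yr = 0.0515 m/kyr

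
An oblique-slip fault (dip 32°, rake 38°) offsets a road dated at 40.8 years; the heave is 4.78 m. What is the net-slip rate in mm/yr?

dip-slip = heave / cos(dip) = 4.78 / cos(32°) = 5.636 m
net slip = dip-slip / sin(rake) = 5.636 / sin(38°) = 9.155 m
rate = 9.155 m / 40.8 years = 0.224 m/yr = 224 mm/yr

224 mm/yr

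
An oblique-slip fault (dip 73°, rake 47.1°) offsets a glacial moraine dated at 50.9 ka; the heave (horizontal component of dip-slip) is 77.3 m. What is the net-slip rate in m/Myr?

7090 m/Myr

dip-slip = heave / cos(dip) = 77.3 / cos(73°) = 264.4 m
net slip = dip-slip / sin(rake) = 264.4 / sin(47.1°) = 360.9 m
rate = 360.9 m / 50.9 ka = 0.00709 m/yr = 7090 m/Myr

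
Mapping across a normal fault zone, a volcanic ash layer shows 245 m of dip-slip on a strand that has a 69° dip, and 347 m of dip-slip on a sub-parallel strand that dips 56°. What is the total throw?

516 m

throw_A = 245 × sin(69°) = 228.7 m
throw_B = 347 × sin(56°) = 287.7 m
total = 228.7 + 287.7 = 516 m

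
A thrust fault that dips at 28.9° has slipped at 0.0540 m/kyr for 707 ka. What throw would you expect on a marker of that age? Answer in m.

dip-slip = rate × time = 0.0540 m/kyr × 707 ka = 38.18 m
throw = dip-slip × sin(dip) = 38.18 × sin(28.9°) = 18.5 m

18.5 m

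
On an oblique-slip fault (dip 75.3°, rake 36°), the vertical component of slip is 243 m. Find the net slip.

dip-slip = throw / sin(dip) = 243 / sin(75.3°) = 251.2 m
net slip = dip-slip / sin(rake) = 251.2 / sin(36°) = 427 m

427 m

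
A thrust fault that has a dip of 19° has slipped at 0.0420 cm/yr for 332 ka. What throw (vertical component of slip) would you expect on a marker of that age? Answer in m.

dip-slip = rate × time = 0.0420 cm/yr × 332 ka = 139.4 m
throw = dip-slip × sin(dip) = 139.4 × sin(19°) = 45.4 m

45.4 m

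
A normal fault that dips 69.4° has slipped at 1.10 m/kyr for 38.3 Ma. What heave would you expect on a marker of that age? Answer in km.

dip-slip = rate × time = 1.10 m/kyr × 38.3 Ma = 42130 m
heave = dip-slip × cos(dip) = 42130 × cos(69.4°) = 14800 m = 14.8 km

14.8 km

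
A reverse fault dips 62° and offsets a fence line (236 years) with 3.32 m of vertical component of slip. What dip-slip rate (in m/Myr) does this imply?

15900 m/Myr

dip-slip = throw / sin(dip) = 3.32 m / sin(62°) = 3.760 m
rate = 3.760 m / 236 years = 0.0159 m/yr = 15900 m/Myr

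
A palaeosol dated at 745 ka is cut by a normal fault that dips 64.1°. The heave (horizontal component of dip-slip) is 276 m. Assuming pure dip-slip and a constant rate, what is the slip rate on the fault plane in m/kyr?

dip-slip = heave / cos(dip) = 276 m / cos(64.1°) = 631.9 m
rate = 631.9 m / 745 ka = 0.000848 m/yr = 0.848 m/kyr

0.848 m/kyr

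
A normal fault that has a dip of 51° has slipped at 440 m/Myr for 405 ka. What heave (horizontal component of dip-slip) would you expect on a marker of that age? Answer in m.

112 m

dip-slip = rate × time = 440 m/Myr × 405 ka = 178.2 m
heave = dip-slip × cos(dip) = 178.2 × cos(51°) = 112 m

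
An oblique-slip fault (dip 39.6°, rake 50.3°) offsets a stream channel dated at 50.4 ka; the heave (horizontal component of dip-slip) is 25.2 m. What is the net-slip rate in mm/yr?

dip-slip = heave / cos(dip) = 25.2 / cos(39.6°) = 32.71 m
net slip = dip-slip / sin(rake) = 32.71 / sin(50.3°) = 42.51 m
rate = 42.51 m / 50.4 ka = 0.000843 m/yr = 0.843 mm/yr

0.843 mm/yr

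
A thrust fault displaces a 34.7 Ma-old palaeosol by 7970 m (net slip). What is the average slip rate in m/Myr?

rate = 7970 m / 34.7 Ma = 0.000230 m/yr = 230 m/Myr

230 m/Myr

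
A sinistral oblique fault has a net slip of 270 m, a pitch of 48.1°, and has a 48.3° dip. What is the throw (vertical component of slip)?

dip-slip = net slip × sin(rake) = 270 m × sin(48.1°) = 201 m
throw = dip-slip × sin(dip) = 201 × sin(48.3°) = 150 m

150 m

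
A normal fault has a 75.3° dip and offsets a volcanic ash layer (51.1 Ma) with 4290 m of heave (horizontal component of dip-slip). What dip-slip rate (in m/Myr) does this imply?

dip-slip = heave / cos(dip) = 4290 m / cos(75.3°) = 16910 m
rate = 16910 m / 51.1 Ma = 0.000331 m/yr = 331 m/Myr

331 m/Myr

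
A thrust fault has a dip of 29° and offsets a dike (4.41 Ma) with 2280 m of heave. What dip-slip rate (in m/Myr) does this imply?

dip-slip = heave / cos(dip) = 2280 m / cos(29°) = 2607 m
rate = 2607 m / 4.41 Ma = 0.000591 m/yr = 591 m/Myr

591 m/Myr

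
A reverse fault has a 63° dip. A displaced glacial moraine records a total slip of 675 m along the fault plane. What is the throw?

601 m

throw = dip-slip × sin(dip) = 675 m × sin(63°) = 601 m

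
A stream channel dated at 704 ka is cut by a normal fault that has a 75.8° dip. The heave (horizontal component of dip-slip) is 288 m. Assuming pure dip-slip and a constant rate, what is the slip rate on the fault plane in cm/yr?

dip-slip = heave / cos(dip) = 288 m / cos(75.8°) = 1174 m
rate = 1174 m / 704 ka = 0.00167 m/yr = 0.167 cm/yr

0.167 cm/yr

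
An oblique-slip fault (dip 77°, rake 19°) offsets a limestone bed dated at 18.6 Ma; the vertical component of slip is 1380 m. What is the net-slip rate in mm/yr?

dip-slip = throw / sin(dip) = 1380 / sin(77°) = 1416 m
net slip = dip-slip / sin(rake) = 1416 / sin(19°) = 4350 m
rate = 4350 m / 18.6 Ma = 0.000234 m/yr = 0.234 mm/yr

0.234 mm/yr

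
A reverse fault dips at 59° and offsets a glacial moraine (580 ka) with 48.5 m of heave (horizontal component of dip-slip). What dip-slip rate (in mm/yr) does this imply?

0.162 mm/yr

dip-slip = heave / cos(dip) = 48.5 m / cos(59°) = 94.17 m
rate = 94.17 m / 580 ka = 0.000162 m/yr = 0.162 mm/yr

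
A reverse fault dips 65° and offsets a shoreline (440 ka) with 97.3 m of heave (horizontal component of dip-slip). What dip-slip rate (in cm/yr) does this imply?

0.0523 cm/yr

dip-slip = heave / cos(dip) = 97.3 m / cos(65°) = 230.2 m
rate = 230.2 m / 440 ka = 0.000523 m/yr = 0.0523 cm/yr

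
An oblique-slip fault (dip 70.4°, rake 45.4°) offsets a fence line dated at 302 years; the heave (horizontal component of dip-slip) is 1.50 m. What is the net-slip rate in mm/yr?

dip-slip = heave / cos(dip) = 1.50 / cos(70.4°) = 4.472 m
net slip = dip-slip / sin(rake) = 4.472 / sin(45.4°) = 6.280 m
rate = 6.280 m / 302 years = 0.0208 m/yr = 20.8 mm/yr

20.8 mm/yr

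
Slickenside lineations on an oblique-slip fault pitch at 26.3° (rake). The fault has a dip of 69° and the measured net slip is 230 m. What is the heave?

dip-slip = net slip × sin(rake) = 230 m × sin(26.3°) = 101.9 m
heave = dip-slip × cos(dip) = 101.9 × cos(69°) = 36.5 m

36.5 m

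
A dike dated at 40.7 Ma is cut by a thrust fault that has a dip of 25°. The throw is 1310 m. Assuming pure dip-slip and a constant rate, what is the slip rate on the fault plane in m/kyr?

0.0762 m/kyr

dip-slip = throw / sin(dip) = 1310 m / sin(25°) = 3100 m
rate = 3100 m / 40.7 Ma = 0.0000762 m/yr = 0.0762 m/kyr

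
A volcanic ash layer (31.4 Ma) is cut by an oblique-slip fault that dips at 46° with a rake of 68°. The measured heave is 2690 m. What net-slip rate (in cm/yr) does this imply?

dip-slip = heave / cos(dip) = 2690 / cos(46°) = 3872 m
net slip = dip-slip / sin(rake) = 3872 / sin(68°) = 4177 m
rate = 4177 m / 31.4 Ma = 0.000133 m/yr = 0.0133 cm/yr

0.0133 cm/yr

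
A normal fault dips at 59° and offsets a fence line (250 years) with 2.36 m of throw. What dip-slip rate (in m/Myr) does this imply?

dip-slip = throw / sin(dip) = 2.36 m / sin(59°) = 2.753 m
rate = 2.753 m / 250 years = 0.0110 m/yr = 11000 m/Myr

11000 m/Myr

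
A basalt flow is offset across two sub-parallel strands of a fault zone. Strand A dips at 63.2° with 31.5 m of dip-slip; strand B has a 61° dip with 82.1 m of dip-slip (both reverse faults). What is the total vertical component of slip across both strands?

99.9 m

throw_A = 31.5 × sin(63.2°) = 28.12 m
throw_B = 82.1 × sin(61°) = 71.81 m
total = 28.12 + 71.81 = 99.9 m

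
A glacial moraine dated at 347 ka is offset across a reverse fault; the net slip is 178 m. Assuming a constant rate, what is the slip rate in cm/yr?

0.0513 cm/yr

rate = 178 m / 347 ka = 0.000513 m/yr = 0.0513 cm/yr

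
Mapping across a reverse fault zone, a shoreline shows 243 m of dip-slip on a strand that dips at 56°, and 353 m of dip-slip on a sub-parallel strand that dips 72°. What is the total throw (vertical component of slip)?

537 m

throw_A = 243 × sin(56°) = 201.5 m
throw_B = 353 × sin(72°) = 335.7 m
total = 201.5 + 335.7 = 537 m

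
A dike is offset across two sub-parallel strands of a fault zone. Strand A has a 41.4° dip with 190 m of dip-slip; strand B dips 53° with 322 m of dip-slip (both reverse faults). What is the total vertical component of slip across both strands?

383 m

throw_A = 190 × sin(41.4°) = 125.6 m
throw_B = 322 × sin(53°) = 257.2 m
total = 125.6 + 257.2 = 383 m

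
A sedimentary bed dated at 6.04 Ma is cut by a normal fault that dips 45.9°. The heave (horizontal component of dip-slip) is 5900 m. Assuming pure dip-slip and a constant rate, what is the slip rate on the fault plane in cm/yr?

dip-slip = heave / cos(dip) = 5900 m / cos(45.9°) = 8478 m
rate = 8478 m / 6.04 Ma = 0.00140 m/yr = 0.140 cm/yr

0.140 cm/yr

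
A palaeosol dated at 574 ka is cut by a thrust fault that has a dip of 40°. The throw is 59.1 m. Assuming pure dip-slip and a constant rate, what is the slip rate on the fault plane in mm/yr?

0.160 mm/yr

dip-slip = throw / sin(dip) = 59.1 m / sin(40°) = 91.94 m
rate = 91.94 m / 574 ka = 0.000160 m/yr = 0.160 mm/yr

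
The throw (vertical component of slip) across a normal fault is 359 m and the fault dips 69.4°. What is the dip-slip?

384 m

dip-slip = throw / sin(dip) = 359 / sin(69.4°) = 384 m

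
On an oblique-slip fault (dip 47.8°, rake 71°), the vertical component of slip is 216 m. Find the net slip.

308 m

dip-slip = throw / sin(dip) = 216 / sin(47.8°) = 291.6 m
net slip = dip-slip / sin(rake) = 291.6 / sin(71°) = 308 m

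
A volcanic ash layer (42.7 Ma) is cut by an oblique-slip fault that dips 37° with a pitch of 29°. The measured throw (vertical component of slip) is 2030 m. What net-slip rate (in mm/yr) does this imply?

dip-slip = throw / sin(dip) = 2030 / sin(37°) = 3373 m
net slip = dip-slip / sin(rake) = 3373 / sin(29°) = 6958 m
rate = 6958 m / 42.7 Ma = 0.000163 m/yr = 0.163 mm/yr

0.163 mm/yr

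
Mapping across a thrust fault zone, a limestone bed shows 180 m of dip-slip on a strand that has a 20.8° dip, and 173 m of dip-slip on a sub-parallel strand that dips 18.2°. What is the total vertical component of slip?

118 m

throw_A = 180 × sin(20.8°) = 63.92 m
throw_B = 173 × sin(18.2°) = 54.03 m
total = 63.92 + 54.03 = 118 m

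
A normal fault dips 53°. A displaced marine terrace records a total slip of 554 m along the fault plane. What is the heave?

heave = dip-slip × cos(dip) = 554 m × cos(53°) = 333 m

333 m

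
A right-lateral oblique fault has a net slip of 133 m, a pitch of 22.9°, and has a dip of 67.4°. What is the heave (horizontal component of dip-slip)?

dip-slip = net slip × sin(rake) = 133 m × sin(22.9°) = 51.75 m
heave = dip-slip × cos(dip) = 51.75 × cos(67.4°) = 19.9 m

19.9 m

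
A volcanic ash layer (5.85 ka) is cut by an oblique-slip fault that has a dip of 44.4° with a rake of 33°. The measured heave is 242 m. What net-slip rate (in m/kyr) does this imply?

dip-slip = heave / cos(dip) = 242 / cos(44.4°) = 338.7 m
net slip = dip-slip / sin(rake) = 338.7 / sin(33°) = 621.9 m
rate = 621.9 m / 5.85 ka = 0.106 m/yr = 106 m/kyr

106 m/kyr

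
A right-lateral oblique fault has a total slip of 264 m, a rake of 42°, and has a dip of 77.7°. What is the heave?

37.6 m

dip-slip = net slip × sin(rake) = 264 m × sin(42°) = 176.7 m
heave = dip-slip × cos(dip) = 176.7 × cos(77.7°) = 37.6 m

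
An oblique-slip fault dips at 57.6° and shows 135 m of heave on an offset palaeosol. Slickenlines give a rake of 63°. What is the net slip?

283 m

dip-slip = heave / cos(dip) = 135 / cos(57.6°) = 251.9 m
net slip = dip-slip / sin(rake) = 251.9 / sin(63°) = 283 m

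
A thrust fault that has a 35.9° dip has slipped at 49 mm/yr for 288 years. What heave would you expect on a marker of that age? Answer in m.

11.4 m

dip-slip = rate × time = 49 mm/yr × 288 years = 14.11 m
heave = dip-slip × cos(dip) = 14.11 × cos(35.9°) = 11.4 m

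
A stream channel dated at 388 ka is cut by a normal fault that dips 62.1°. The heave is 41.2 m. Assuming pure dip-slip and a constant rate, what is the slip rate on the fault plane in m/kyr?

dip-slip = heave / cos(dip) = 41.2 m / cos(62.1°) = 88.05 m
rate = 88.05 m / 388 ka = 0.000227 m/yr = 0.227 m/kyr

0.227 m/kyr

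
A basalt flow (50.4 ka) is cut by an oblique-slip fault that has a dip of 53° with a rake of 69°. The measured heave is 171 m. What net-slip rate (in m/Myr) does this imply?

6040 m/Myr

dip-slip = heave / cos(dip) = 171 / cos(53°) = 284.1 m
net slip = dip-slip / sin(rake) = 284.1 / sin(69°) = 304.4 m
rate = 304.4 m / 50.4 ka = 0.00604 m/yr = 6040 m/Myr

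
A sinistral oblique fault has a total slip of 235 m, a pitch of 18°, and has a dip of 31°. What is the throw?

dip-slip = net slip × sin(rake) = 235 m × sin(18°) = 72.62 m
throw = dip-slip × sin(dip) = 72.62 × sin(31°) = 37.4 m

37.4 m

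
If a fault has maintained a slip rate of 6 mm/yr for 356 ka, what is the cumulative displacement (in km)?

2.14 km

slip = rate × time = 6 mm/yr × 356 ka = 2140 m = 2.14 km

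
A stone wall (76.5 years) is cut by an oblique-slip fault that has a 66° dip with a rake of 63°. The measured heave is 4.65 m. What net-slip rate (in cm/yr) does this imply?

dip-slip = heave / cos(dip) = 4.65 / cos(66°) = 11.43 m
net slip = dip-slip / sin(rake) = 11.43 / sin(63°) = 12.83 m
rate = 12.83 m / 76.5 years = 0.168 m/yr = 16.8 cm/yr

16.8 cm/yr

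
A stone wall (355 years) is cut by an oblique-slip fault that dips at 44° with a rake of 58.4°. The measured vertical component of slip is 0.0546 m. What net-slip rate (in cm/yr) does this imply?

dip-slip = throw / sin(dip) = 0.0546 / sin(44°) = 0.07860 m
net slip = dip-slip / sin(rake) = 0.07860 / sin(58.4°) = 0.09228 m
rate = 0.09228 m / 355 years = 0.000260 m/yr = 0.0260 cm/yr

0.0260 cm/yr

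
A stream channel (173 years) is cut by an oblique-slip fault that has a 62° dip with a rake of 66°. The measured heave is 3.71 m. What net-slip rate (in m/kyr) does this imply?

50 m/kyr

dip-slip = heave / cos(dip) = 3.71 / cos(62°) = 7.903 m
net slip = dip-slip / sin(rake) = 7.903 / sin(66°) = 8.650 m
rate = 8.650 m / 173 years = 0.0500 m/yr = 50 m/kyr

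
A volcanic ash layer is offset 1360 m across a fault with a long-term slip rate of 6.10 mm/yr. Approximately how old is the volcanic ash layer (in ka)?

223 ka

age = offset / rate = 1360 m / (6.10 mm/yr) = 223000 yr = 223 ka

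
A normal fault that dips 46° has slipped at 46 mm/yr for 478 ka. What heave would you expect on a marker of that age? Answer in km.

15.3 km

dip-slip = rate × time = 46 mm/yr × 478 ka = 21990 m
heave = dip-slip × cos(dip) = 21990 × cos(46°) = 15300 m = 15.3 km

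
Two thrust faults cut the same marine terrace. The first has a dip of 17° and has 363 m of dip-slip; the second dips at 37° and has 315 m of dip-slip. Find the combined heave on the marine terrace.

599 m

heave_A = 363 × cos(17°) = 347.1 m
heave_B = 315 × cos(37°) = 251.6 m
total = 347.1 + 251.6 = 599 m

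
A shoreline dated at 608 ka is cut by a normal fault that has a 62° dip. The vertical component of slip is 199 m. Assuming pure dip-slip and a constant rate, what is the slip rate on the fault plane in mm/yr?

dip-slip = throw / sin(dip) = 199 m / sin(62°) = 225.4 m
rate = 225.4 m / 608 ka = 0.000371 m/yr = 0.371 mm/yr

0.371 mm/yr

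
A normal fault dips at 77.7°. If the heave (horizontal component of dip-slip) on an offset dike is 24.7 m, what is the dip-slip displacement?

dip-slip = heave / cos(dip) = 24.7 / cos(77.7°) = 116 m

116 m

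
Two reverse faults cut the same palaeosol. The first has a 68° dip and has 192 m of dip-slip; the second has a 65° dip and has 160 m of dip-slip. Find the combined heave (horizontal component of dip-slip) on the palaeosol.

140 m

heave_A = 192 × cos(68°) = 71.92 m
heave_B = 160 × cos(65°) = 67.62 m
total = 71.92 + 67.62 = 140 m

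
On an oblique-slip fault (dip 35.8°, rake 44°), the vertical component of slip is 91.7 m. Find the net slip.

226 m

dip-slip = throw / sin(dip) = 91.7 / sin(35.8°) = 156.8 m
net slip = dip-slip / sin(rake) = 156.8 / sin(44°) = 226 m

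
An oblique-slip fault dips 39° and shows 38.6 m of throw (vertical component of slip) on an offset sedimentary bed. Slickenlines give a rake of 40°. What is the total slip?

dip-slip = throw / sin(dip) = 38.6 / sin(39°) = 61.34 m
net slip = dip-slip / sin(rake) = 61.34 / sin(40°) = 95.4 m

95.4 m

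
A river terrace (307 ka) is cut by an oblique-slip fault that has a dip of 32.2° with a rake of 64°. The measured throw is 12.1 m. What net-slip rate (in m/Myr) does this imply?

dip-slip = throw / sin(dip) = 12.1 / sin(32.2°) = 22.71 m
net slip = dip-slip / sin(rake) = 22.71 / sin(64°) = 25.26 m
rate = 25.26 m / 307 ka = 0.0000823 m/yr = 82.3 m/Myr

82.3 m/Myr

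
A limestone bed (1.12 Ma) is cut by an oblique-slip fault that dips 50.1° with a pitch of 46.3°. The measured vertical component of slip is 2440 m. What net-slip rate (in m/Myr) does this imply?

dip-slip = throw / sin(dip) = 2440 / sin(50.1°) = 3181 m
net slip = dip-slip / sin(rake) = 3181 / sin(46.3°) = 4399 m
rate = 4399 m / 1.12 Ma = 0.00393 m/yr = 3930 m/Myr

3930 m/Myr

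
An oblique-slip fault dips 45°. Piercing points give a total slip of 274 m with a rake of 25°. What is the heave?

dip-slip = net slip × sin(rake) = 274 m × sin(25°) = 115.8 m
heave = dip-slip × cos(dip) = 115.8 × cos(45°) = 81.9 m

81.9 m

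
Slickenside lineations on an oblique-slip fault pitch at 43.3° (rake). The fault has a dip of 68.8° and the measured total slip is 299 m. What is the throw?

191 m

dip-slip = net slip × sin(rake) = 299 m × sin(43.3°) = 205.1 m
throw = dip-slip × sin(dip) = 205.1 × sin(68.8°) = 191 m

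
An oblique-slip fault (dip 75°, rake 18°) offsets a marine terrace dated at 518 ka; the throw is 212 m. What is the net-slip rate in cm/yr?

dip-slip = throw / sin(dip) = 212 / sin(75°) = 219.5 m
net slip = dip-slip / sin(rake) = 219.5 / sin(18°) = 710.2 m
rate = 710.2 m / 518 ka = 0.00137 m/yr = 0.137 cm/yr

0.137 cm/yr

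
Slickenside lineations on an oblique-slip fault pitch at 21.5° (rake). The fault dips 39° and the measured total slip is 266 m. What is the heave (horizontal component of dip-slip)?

dip-slip = net slip × sin(rake) = 266 m × sin(21.5°) = 97.49 m
heave = dip-slip × cos(dip) = 97.49 × cos(39°) = 75.8 m

75.8 m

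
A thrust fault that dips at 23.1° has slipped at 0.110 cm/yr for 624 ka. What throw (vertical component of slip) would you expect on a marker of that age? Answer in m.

dip-slip = rate × time = 0.110 cm/yr × 624 ka = 686.4 m
throw = dip-slip × sin(dip) = 686.4 × sin(23.1°) = 269 m

269 m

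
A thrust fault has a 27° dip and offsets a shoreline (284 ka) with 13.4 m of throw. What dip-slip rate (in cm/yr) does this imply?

dip-slip = throw / sin(dip) = 13.4 m / sin(27°) = 29.52 m
rate = 29.52 m / 284 ka = 0.000104 m/yr = 0.0104 cm/yr

0.0104 cm/yr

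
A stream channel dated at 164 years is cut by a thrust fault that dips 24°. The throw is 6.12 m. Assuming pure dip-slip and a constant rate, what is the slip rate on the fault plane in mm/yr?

dip-slip = throw / sin(dip) = 6.12 m / sin(24°) = 15.05 m
rate = 15.05 m / 164 years = 0.0917 m/yr = 91.7 mm/yr

91.7 mm/yr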